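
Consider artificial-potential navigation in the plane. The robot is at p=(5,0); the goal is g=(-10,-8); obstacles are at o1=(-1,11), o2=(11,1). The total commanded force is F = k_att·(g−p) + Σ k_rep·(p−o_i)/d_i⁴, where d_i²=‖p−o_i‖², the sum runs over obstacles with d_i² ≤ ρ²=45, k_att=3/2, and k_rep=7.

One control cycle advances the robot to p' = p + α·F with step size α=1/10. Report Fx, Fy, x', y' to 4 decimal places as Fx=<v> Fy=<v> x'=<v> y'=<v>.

F_att = 3/2·(g−p) = 3/2·(-15,-8) = (-22.5000,-12.0000)
o1: d²=157 > ρ²=45 → inactive
o2: d²=37 ≤ ρ²=45; F_rep = 7·(-6,-1)/37² = (-0.0307,-0.0051)
F = F_att + ΣF_rep = (-22.5307,-12.0051)
p' = p + 1/10·F = (2.7469,-1.2005)

Fx=-22.5307 Fy=-12.0051 x'=2.7469 y'=-1.2005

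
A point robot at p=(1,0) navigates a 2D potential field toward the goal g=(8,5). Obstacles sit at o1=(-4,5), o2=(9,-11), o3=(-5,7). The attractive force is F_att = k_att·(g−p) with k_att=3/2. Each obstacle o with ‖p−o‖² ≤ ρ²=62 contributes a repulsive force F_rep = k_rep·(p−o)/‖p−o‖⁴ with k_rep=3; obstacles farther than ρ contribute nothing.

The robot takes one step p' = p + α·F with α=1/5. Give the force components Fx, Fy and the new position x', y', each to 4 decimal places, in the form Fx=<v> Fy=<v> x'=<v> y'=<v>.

F_att = 3/2·(g−p) = 3/2·(7,5) = (10.5000,7.5000)
o1: d²=50 ≤ ρ²=62; F_rep = 3·(5,-5)/50² = (0.0060,-0.0060)
o2: d²=185 > ρ²=62 → inactive
o3: d²=85 > ρ²=62 → inactive
F = F_att + ΣF_rep = (10.5060,7.4940)
p' = p + 1/5·F = (3.1012,1.4988)

Fx=10.5060 Fy=7.4940 x'=3.1012 y'=1.4988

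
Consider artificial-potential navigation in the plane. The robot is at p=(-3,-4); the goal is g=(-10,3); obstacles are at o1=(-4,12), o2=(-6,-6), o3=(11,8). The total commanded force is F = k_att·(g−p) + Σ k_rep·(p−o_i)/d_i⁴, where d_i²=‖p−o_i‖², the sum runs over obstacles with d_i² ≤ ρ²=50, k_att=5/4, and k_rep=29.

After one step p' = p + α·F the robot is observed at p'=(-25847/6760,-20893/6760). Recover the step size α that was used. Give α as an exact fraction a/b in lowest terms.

α = 1/10

F_att = 5/4·(g−p) = 5/4·(-7,7) = (-8.7500,8.7500)
o1: d²=257 > ρ²=50 → inactive
o2: d²=13 ≤ ρ²=50; F_rep = 29·(3,2)/13² = (0.5148,0.3432)
o3: d²=340 > ρ²=50 → inactive
F = F_att + ΣF_rep = (-8.2352,9.0932)
Δp = p'−p = (-0.8235,0.9093); α = Δx/Fx = (-5567/6760) / (-5567/676) = 1/10
check: Δy/Fy = (6147/6760) / (6147/676) = 1/10 ✓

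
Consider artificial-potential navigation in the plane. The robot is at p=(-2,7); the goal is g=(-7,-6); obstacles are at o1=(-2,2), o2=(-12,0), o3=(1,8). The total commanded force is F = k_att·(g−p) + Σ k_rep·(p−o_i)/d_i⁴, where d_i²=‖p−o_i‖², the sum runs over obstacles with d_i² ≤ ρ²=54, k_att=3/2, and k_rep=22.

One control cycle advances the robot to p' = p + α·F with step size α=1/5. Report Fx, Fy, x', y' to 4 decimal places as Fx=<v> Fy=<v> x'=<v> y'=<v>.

Fx=-8.1600 Fy=-19.5440 x'=-3.6320 y'=3.0912

F_att = 3/2·(g−p) = 3/2·(-5,-13) = (-7.5000,-19.5000)
o1: d²=25 ≤ ρ²=54; F_rep = 22·(0,5)/25² = (0.0000,0.1760)
o2: d²=149 > ρ²=54 → inactive
o3: d²=10 ≤ ρ²=54; F_rep = 22·(-3,-1)/10² = (-0.6600,-0.2200)
F = F_att + ΣF_rep = (-8.1600,-19.5440)
p' = p + 1/5·F = (-3.6320,3.0912)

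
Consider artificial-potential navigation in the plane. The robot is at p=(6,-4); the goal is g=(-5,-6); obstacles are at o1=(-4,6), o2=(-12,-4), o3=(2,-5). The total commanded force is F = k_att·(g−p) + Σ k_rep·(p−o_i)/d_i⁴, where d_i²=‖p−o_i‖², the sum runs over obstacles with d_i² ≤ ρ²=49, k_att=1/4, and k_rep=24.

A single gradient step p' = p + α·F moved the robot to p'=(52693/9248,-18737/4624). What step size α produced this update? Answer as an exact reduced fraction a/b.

α = 1/8

F_att = 1/4·(g−p) = 1/4·(-11,-2) = (-2.7500,-0.5000)
o1: d²=200 > ρ²=49 → inactive
o2: d²=324 > ρ²=49 → inactive
o3: d²=17 ≤ ρ²=49; F_rep = 24·(4,1)/17² = (0.3322,0.0830)
F = F_att + ΣF_rep = (-2.4178,-0.4170)
Δp = p'−p = (-0.3022,-0.0521); α = Δx/Fx = (-2795/9248) / (-2795/1156) = 1/8
check: Δy/Fy = (-241/4624) / (-241/578) = 1/8 ✓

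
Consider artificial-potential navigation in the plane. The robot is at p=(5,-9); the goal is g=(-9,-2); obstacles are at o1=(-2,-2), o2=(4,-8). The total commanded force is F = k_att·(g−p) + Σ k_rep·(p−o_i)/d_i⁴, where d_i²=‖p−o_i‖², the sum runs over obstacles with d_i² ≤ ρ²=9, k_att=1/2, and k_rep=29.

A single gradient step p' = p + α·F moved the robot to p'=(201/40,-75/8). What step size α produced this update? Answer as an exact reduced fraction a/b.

F_att = 1/2·(g−p) = 1/2·(-14,7) = (-7.0000,3.5000)
o1: d²=98 > ρ²=9 → inactive
o2: d²=2 ≤ ρ²=9; F_rep = 29·(1,-1)/2² = (7.2500,-7.2500)
F = F_att + ΣF_rep = (0.2500,-3.7500)
Δp = p'−p = (0.0250,-0.3750); α = Δx/Fx = (1/40) / (1/4) = 1/10
check: Δy/Fy = (-3/8) / (-15/4) = 1/10 ✓

α = 1/10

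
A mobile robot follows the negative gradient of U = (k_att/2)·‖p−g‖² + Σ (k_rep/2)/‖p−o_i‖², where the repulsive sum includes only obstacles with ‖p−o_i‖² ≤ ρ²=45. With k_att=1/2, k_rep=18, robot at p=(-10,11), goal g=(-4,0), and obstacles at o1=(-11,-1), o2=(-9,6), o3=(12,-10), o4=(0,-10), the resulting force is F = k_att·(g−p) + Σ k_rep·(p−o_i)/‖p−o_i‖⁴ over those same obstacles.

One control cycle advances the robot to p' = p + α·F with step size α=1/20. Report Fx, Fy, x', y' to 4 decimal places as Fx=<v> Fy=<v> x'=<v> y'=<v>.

Fx=2.9734 Fy=-5.3669 x'=-9.8513 y'=10.7317

F_att = 1/2·(g−p) = 1/2·(6,-11) = (3.0000,-5.5000)
o1: d²=145 > ρ²=45 → inactive
o2: d²=26 ≤ ρ²=45; F_rep = 18·(-1,5)/26² = (-0.0266,0.1331)
o3: d²=925 > ρ²=45 → inactive
o4: d²=541 > ρ²=45 → inactive
F = F_att + ΣF_rep = (2.9734,-5.3669)
p' = p + 1/20·F = (-9.8513,10.7317)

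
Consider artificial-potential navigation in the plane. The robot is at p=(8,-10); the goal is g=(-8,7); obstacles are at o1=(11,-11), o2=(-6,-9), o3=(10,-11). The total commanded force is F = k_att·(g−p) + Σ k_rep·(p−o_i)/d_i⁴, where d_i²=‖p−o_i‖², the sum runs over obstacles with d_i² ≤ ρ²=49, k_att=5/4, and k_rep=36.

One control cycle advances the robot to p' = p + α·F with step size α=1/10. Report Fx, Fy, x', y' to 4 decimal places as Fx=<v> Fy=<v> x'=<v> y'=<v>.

Fx=-23.9600 Fy=23.0500 x'=5.6040 y'=-7.6950

F_att = 5/4·(g−p) = 5/4·(-16,17) = (-20.0000,21.2500)
o1: d²=10 ≤ ρ²=49; F_rep = 36·(-3,1)/10² = (-1.0800,0.3600)
o2: d²=197 > ρ²=49 → inactive
o3: d²=5 ≤ ρ²=49; F_rep = 36·(-2,1)/5² = (-2.8800,1.4400)
F = F_att + ΣF_rep = (-23.9600,23.0500)
p' = p + 1/10·F = (5.6040,-7.6950)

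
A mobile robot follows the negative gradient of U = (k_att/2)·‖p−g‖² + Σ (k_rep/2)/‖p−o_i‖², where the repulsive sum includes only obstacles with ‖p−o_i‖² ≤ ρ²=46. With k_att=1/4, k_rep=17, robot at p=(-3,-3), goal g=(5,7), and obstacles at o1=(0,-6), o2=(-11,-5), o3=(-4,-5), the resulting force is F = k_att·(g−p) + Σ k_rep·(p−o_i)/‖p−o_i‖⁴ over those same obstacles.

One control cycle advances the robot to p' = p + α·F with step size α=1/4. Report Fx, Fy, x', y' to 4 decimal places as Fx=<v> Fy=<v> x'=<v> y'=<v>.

Fx=2.5226 Fy=4.0174 x'=-2.3694 y'=-1.9956

F_att = 1/4·(g−p) = 1/4·(8,10) = (2.0000,2.5000)
o1: d²=18 ≤ ρ²=46; F_rep = 17·(-3,3)/18² = (-0.1574,0.1574)
o2: d²=68 > ρ²=46 → inactive
o3: d²=5 ≤ ρ²=46; F_rep = 17·(1,2)/5² = (0.6800,1.3600)
F = F_att + ΣF_rep = (2.5226,4.0174)
p' = p + 1/4·F = (-2.3694,-1.9956)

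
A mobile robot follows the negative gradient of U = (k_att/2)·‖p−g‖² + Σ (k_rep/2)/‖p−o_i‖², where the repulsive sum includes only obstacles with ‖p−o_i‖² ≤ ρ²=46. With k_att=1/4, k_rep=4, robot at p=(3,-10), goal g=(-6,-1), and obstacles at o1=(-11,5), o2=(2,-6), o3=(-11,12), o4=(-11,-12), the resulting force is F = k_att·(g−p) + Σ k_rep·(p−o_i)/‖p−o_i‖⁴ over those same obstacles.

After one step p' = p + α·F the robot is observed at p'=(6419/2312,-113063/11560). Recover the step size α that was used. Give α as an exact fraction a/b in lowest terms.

α = 1/10

F_att = 1/4·(g−p) = 1/4·(-9,9) = (-2.2500,2.2500)
o1: d²=421 > ρ²=46 → inactive
o2: d²=17 ≤ ρ²=46; F_rep = 4·(1,-4)/17² = (0.0138,-0.0554)
o3: d²=680 > ρ²=46 → inactive
o4: d²=200 > ρ²=46 → inactive
F = F_att + ΣF_rep = (-2.2362,2.1946)
Δp = p'−p = (-0.2236,0.2195); α = Δx/Fx = (-517/2312) / (-2585/1156) = 1/10
check: Δy/Fy = (2537/11560) / (2537/1156) = 1/10 ✓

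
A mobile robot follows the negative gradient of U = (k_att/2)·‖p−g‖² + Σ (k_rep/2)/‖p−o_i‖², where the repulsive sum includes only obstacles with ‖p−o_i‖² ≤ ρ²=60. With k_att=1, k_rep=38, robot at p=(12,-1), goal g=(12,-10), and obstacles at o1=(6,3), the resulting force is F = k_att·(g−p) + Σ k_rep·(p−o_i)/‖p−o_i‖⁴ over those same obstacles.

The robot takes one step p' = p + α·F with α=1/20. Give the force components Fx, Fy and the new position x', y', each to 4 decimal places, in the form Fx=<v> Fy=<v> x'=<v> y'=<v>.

Fx=0.0843 Fy=-9.0562 x'=12.0042 y'=-1.4528

F_att = 1·(g−p) = 1·(0,-9) = (0.0000,-9.0000)
o1: d²=52 ≤ ρ²=60; F_rep = 38·(6,-4)/52² = (0.0843,-0.0562)
F = F_att + ΣF_rep = (0.0843,-9.0562)
p' = p + 1/20·F = (12.0042,-1.4528)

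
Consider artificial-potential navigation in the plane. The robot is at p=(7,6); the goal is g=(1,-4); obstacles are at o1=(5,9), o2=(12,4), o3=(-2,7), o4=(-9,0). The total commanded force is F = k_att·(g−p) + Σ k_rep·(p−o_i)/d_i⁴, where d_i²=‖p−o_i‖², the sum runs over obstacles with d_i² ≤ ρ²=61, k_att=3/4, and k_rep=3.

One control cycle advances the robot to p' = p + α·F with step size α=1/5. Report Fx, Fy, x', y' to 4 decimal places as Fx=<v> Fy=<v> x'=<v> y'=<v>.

Fx=-4.4823 Fy=-7.5461 x'=6.1035 y'=4.4908

F_att = 3/4·(g−p) = 3/4·(-6,-10) = (-4.5000,-7.5000)
o1: d²=13 ≤ ρ²=61; F_rep = 3·(2,-3)/13² = (0.0355,-0.0533)
o2: d²=29 ≤ ρ²=61; F_rep = 3·(-5,2)/29² = (-0.0178,0.0071)
o3: d²=82 > ρ²=61 → inactive
o4: d²=292 > ρ²=61 → inactive
F = F_att + ΣF_rep = (-4.4823,-7.5461)
p' = p + 1/5·F = (6.1035,4.4908)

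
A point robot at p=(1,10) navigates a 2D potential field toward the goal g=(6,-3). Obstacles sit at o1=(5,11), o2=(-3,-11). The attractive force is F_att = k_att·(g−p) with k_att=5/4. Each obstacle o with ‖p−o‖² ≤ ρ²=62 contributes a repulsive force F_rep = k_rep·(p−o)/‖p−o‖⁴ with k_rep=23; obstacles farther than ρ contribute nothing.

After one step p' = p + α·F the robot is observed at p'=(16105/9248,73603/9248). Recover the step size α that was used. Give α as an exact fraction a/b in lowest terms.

F_att = 5/4·(g−p) = 5/4·(5,-13) = (6.2500,-16.2500)
o1: d²=17 ≤ ρ²=62; F_rep = 23·(-4,-1)/17² = (-0.3183,-0.0796)
o2: d²=457 > ρ²=62 → inactive
F = F_att + ΣF_rep = (5.9317,-16.3296)
Δp = p'−p = (0.7415,-2.0412); α = Δx/Fx = (6857/9248) / (6857/1156) = 1/8
check: Δy/Fy = (-18877/9248) / (-18877/1156) = 1/8 ✓

α = 1/8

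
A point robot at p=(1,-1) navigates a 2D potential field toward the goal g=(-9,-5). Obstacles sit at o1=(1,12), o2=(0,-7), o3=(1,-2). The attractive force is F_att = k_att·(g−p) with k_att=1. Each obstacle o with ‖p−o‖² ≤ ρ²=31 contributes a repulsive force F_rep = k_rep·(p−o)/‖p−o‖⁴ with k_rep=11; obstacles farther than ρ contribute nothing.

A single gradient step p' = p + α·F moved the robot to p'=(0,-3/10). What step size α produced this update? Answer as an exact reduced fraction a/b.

α = 1/10

F_att = 1·(g−p) = 1·(-10,-4) = (-10.0000,-4.0000)
o1: d²=169 > ρ²=31 → inactive
o2: d²=37 > ρ²=31 → inactive
o3: d²=1 ≤ ρ²=31; F_rep = 11·(0,1)/1² = (0.0000,11.0000)
F = F_att + ΣF_rep = (-10.0000,7.0000)
Δp = p'−p = (-1.0000,0.7000); α = Δx/Fx = (-1) / (-10) = 1/10
check: Δy/Fy = (7/10) / (7) = 1/10 ✓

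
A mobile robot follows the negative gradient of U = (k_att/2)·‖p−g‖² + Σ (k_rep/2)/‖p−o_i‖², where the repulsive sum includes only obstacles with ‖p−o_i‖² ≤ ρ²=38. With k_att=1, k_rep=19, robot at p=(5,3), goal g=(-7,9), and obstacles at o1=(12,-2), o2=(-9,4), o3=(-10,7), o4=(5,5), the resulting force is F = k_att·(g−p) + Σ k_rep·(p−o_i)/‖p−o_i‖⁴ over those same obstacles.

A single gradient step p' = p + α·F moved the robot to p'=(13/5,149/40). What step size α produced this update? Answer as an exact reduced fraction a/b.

F_att = 1·(g−p) = 1·(-12,6) = (-12.0000,6.0000)
o1: d²=74 > ρ²=38 → inactive
o2: d²=197 > ρ²=38 → inactive
o3: d²=241 > ρ²=38 → inactive
o4: d²=4 ≤ ρ²=38; F_rep = 19·(0,-2)/4² = (0.0000,-2.3750)
F = F_att + ΣF_rep = (-12.0000,3.6250)
Δp = p'−p = (-2.4000,0.7250); α = Δx/Fx = (-12/5) / (-12) = 1/5
check: Δy/Fy = (29/40) / (29/8) = 1/5 ✓

α = 1/5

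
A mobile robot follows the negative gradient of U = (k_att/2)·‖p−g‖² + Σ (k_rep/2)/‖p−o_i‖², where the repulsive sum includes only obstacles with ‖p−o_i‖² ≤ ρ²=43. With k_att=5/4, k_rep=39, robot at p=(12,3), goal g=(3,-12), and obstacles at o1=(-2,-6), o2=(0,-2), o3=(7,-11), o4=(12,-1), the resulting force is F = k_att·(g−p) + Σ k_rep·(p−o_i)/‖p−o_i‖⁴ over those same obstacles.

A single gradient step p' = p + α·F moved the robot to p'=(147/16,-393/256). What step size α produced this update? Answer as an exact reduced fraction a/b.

α = 1/4

F_att = 5/4·(g−p) = 5/4·(-9,-15) = (-11.2500,-18.7500)
o1: d²=277 > ρ²=43 → inactive
o2: d²=169 > ρ²=43 → inactive
o3: d²=221 > ρ²=43 → inactive
o4: d²=16 ≤ ρ²=43; F_rep = 39·(0,4)/16² = (0.0000,0.6094)
F = F_att + ΣF_rep = (-11.2500,-18.1406)
Δp = p'−p = (-2.8125,-4.5352); α = Δx/Fx = (-45/16) / (-45/4) = 1/4
check: Δy/Fy = (-1161/256) / (-1161/64) = 1/4 ✓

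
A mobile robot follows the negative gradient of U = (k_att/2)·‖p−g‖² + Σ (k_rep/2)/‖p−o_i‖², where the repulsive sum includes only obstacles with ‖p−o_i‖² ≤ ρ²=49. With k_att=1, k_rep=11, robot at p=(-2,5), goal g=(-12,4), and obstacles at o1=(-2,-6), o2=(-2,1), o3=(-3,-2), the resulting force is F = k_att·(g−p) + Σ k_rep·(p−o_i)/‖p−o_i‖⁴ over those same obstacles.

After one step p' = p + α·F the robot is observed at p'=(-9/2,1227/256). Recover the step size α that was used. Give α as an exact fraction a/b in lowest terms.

α = 1/4

F_att = 1·(g−p) = 1·(-10,-1) = (-10.0000,-1.0000)
o1: d²=121 > ρ²=49 → inactive
o2: d²=16 ≤ ρ²=49; F_rep = 11·(0,4)/16² = (0.0000,0.1719)
o3: d²=50 > ρ²=49 → inactive
F = F_att + ΣF_rep = (-10.0000,-0.8281)
Δp = p'−p = (-2.5000,-0.2070); α = Δx/Fx = (-5/2) / (-10) = 1/4
check: Δy/Fy = (-53/256) / (-53/64) = 1/4 ✓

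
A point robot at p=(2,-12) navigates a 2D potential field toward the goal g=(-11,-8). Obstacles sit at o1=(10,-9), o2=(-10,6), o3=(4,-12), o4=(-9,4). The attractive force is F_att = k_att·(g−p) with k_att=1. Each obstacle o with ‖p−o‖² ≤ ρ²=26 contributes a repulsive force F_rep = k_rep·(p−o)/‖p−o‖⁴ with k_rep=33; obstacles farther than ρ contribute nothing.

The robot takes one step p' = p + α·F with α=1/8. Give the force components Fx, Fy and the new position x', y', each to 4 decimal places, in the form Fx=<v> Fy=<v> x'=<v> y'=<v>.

F_att = 1·(g−p) = 1·(-13,4) = (-13.0000,4.0000)
o1: d²=73 > ρ²=26 → inactive
o2: d²=468 > ρ²=26 → inactive
o3: d²=4 ≤ ρ²=26; F_rep = 33·(-2,0)/4² = (-4.1250,0.0000)
o4: d²=377 > ρ²=26 → inactive
F = F_att + ΣF_rep = (-17.1250,4.0000)
p' = p + 1/8·F = (-0.1406,-11.5000)

Fx=-17.1250 Fy=4.0000 x'=-0.1406 y'=-11.5000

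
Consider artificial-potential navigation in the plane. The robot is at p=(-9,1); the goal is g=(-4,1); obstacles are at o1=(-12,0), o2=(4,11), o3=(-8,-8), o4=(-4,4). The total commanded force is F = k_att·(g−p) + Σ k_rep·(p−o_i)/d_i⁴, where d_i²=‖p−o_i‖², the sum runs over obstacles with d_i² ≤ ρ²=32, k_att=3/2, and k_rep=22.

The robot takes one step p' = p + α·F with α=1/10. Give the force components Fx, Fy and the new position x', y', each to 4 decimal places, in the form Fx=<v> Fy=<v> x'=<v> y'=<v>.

F_att = 3/2·(g−p) = 3/2·(5,0) = (7.5000,0.0000)
o1: d²=10 ≤ ρ²=32; F_rep = 22·(3,1)/10² = (0.6600,0.2200)
o2: d²=269 > ρ²=32 → inactive
o3: d²=82 > ρ²=32 → inactive
o4: d²=34 > ρ²=32 → inactive
F = F_att + ΣF_rep = (8.1600,0.2200)
p' = p + 1/10·F = (-8.1840,1.0220)

Fx=8.1600 Fy=0.2200 x'=-8.1840 y'=1.0220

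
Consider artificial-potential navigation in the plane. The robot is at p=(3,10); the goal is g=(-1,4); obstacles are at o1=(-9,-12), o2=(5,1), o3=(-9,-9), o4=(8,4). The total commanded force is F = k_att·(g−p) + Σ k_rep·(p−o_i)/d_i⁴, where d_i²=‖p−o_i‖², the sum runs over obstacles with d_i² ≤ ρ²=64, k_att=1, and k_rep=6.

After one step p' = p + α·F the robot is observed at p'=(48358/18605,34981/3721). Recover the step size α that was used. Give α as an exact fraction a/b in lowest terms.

F_att = 1·(g−p) = 1·(-4,-6) = (-4.0000,-6.0000)
o1: d²=628 > ρ²=64 → inactive
o2: d²=85 > ρ²=64 → inactive
o3: d²=505 > ρ²=64 → inactive
o4: d²=61 ≤ ρ²=64; F_rep = 6·(-5,6)/61² = (-0.0081,0.0097)
F = F_att + ΣF_rep = (-4.0081,-5.9903)
Δp = p'−p = (-0.4008,-0.5990); α = Δx/Fx = (-7457/18605) / (-14914/3721) = 1/10
check: Δy/Fy = (-2229/3721) / (-22290/3721) = 1/10 ✓

α = 1/10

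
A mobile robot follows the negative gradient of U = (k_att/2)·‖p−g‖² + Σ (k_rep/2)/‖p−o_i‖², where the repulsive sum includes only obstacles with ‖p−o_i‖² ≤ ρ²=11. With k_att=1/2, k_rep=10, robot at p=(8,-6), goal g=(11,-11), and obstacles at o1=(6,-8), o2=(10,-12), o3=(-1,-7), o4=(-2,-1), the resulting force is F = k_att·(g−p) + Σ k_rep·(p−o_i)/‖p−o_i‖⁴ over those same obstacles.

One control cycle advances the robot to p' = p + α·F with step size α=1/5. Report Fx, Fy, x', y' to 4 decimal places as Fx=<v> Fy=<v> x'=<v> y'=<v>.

F_att = 1/2·(g−p) = 1/2·(3,-5) = (1.5000,-2.5000)
o1: d²=8 ≤ ρ²=11; F_rep = 10·(2,2)/8² = (0.3125,0.3125)
o2: d²=40 > ρ²=11 → inactive
o3: d²=82 > ρ²=11 → inactive
o4: d²=125 > ρ²=11 → inactive
F = F_att + ΣF_rep = (1.8125,-2.1875)
p' = p + 1/5·F = (8.3625,-6.4375)

Fx=1.8125 Fy=-2.1875 x'=8.3625 y'=-6.4375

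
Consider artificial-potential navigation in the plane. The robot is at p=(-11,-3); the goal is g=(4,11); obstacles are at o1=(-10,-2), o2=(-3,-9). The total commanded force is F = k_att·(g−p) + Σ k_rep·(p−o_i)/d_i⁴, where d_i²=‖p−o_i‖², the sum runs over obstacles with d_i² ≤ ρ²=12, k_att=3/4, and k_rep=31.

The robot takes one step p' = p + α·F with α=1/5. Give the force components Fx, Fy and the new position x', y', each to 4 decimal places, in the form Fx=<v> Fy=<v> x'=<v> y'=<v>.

F_att = 3/4·(g−p) = 3/4·(15,14) = (11.2500,10.5000)
o1: d²=2 ≤ ρ²=12; F_rep = 31·(-1,-1)/2² = (-7.7500,-7.7500)
o2: d²=100 > ρ²=12 → inactive
F = F_att + ΣF_rep = (3.5000,2.7500)
p' = p + 1/5·F = (-10.3000,-2.4500)

Fx=3.5000 Fy=2.7500 x'=-10.3000 y'=-2.4500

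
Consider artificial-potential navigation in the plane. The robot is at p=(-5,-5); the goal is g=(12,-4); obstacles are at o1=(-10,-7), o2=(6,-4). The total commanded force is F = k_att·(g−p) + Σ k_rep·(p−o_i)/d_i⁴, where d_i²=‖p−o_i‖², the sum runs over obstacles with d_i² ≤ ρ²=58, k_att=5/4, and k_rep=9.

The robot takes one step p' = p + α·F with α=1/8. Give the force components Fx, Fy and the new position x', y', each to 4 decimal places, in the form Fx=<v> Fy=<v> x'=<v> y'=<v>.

Fx=21.3035 Fy=1.2714 x'=-2.3371 y'=-4.8411

F_att = 5/4·(g−p) = 5/4·(17,1) = (21.2500,1.2500)
o1: d²=29 ≤ ρ²=58; F_rep = 9·(5,2)/29² = (0.0535,0.0214)
o2: d²=122 > ρ²=58 → inactive
F = F_att + ΣF_rep = (21.3035,1.2714)
p' = p + 1/8·F = (-2.3371,-4.8411)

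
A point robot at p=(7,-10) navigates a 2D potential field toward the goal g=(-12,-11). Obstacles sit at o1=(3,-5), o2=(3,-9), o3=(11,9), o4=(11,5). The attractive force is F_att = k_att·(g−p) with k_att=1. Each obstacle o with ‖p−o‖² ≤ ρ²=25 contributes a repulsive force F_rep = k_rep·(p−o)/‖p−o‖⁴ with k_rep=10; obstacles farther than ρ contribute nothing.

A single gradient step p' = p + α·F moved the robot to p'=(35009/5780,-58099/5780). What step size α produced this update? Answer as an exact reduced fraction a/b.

α = 1/20

F_att = 1·(g−p) = 1·(-19,-1) = (-19.0000,-1.0000)
o1: d²=41 > ρ²=25 → inactive
o2: d²=17 ≤ ρ²=25; F_rep = 10·(4,-1)/17² = (0.1384,-0.0346)
o3: d²=377 > ρ²=25 → inactive
o4: d²=241 > ρ²=25 → inactive
F = F_att + ΣF_rep = (-18.8616,-1.0346)
Δp = p'−p = (-0.9431,-0.0517); α = Δx/Fx = (-5451/5780) / (-5451/289) = 1/20
check: Δy/Fy = (-299/5780) / (-299/289) = 1/20 ✓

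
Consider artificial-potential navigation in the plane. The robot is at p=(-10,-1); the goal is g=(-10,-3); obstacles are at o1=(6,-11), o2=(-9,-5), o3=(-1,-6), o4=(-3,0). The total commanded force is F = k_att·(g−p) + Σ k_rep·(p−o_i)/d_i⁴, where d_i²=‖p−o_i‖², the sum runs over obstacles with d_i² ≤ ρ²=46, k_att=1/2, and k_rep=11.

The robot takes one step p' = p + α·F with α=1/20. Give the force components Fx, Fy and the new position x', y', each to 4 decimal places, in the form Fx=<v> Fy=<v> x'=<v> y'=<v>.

Fx=-0.0381 Fy=-0.8478 x'=-10.0019 y'=-1.0424

F_att = 1/2·(g−p) = 1/2·(0,-2) = (0.0000,-1.0000)
o1: d²=356 > ρ²=46 → inactive
o2: d²=17 ≤ ρ²=46; F_rep = 11·(-1,4)/17² = (-0.0381,0.1522)
o3: d²=106 > ρ²=46 → inactive
o4: d²=50 > ρ²=46 → inactive
F = F_att + ΣF_rep = (-0.0381,-0.8478)
p' = p + 1/20·F = (-10.0019,-1.0424)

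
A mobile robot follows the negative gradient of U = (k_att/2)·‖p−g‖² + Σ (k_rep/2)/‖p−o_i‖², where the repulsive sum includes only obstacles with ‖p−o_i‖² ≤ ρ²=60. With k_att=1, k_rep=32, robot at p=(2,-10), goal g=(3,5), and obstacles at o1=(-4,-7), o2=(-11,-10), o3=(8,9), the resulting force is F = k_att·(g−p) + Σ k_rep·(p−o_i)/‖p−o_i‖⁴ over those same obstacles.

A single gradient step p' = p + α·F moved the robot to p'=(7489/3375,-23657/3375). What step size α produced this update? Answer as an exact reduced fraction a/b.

α = 1/5

F_att = 1·(g−p) = 1·(1,15) = (1.0000,15.0000)
o1: d²=45 ≤ ρ²=60; F_rep = 32·(6,-3)/45² = (0.0948,-0.0474)
o2: d²=169 > ρ²=60 → inactive
o3: d²=397 > ρ²=60 → inactive
F = F_att + ΣF_rep = (1.0948,14.9526)
Δp = p'−p = (0.2190,2.9905); α = Δx/Fx = (739/3375) / (739/675) = 1/5
check: Δy/Fy = (10093/3375) / (10093/675) = 1/5 ✓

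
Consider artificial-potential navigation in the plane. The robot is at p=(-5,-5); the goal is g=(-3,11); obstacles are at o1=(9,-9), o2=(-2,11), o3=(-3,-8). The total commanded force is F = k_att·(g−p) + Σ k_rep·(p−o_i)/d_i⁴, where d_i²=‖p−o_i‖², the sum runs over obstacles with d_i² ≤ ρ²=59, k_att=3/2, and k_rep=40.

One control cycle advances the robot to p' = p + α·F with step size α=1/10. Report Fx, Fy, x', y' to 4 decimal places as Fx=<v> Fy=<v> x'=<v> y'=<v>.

Fx=2.5266 Fy=24.7101 x'=-4.7473 y'=-2.5290

F_att = 3/2·(g−p) = 3/2·(2,16) = (3.0000,24.0000)
o1: d²=212 > ρ²=59 → inactive
o2: d²=265 > ρ²=59 → inactive
o3: d²=13 ≤ ρ²=59; F_rep = 40·(-2,3)/13² = (-0.4734,0.7101)
F = F_att + ΣF_rep = (2.5266,24.7101)
p' = p + 1/10·F = (-4.7473,-2.5290)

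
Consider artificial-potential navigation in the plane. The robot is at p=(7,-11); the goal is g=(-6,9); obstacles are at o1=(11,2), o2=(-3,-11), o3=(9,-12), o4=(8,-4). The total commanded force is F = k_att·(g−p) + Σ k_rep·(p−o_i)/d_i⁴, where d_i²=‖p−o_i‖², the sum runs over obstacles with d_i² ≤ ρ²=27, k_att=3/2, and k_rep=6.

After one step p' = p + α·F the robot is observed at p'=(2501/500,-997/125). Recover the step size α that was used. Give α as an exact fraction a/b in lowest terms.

F_att = 3/2·(g−p) = 3/2·(-13,20) = (-19.5000,30.0000)
o1: d²=185 > ρ²=27 → inactive
o2: d²=100 > ρ²=27 → inactive
o3: d²=5 ≤ ρ²=27; F_rep = 6·(-2,1)/5² = (-0.4800,0.2400)
o4: d²=50 > ρ²=27 → inactive
F = F_att + ΣF_rep = (-19.9800,30.2400)
Δp = p'−p = (-1.9980,3.0240); α = Δx/Fx = (-999/500) / (-999/50) = 1/10
check: Δy/Fy = (378/125) / (756/25) = 1/10 ✓

α = 1/10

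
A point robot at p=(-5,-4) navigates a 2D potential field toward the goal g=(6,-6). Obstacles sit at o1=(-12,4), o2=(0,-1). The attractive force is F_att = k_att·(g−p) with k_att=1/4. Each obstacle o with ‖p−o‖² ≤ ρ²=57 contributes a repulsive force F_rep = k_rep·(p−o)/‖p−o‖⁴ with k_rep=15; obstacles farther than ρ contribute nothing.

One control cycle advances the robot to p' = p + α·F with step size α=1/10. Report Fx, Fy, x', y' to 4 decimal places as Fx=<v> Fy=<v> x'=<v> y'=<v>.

F_att = 1/4·(g−p) = 1/4·(11,-2) = (2.7500,-0.5000)
o1: d²=113 > ρ²=57 → inactive
o2: d²=34 ≤ ρ²=57; F_rep = 15·(-5,-3)/34² = (-0.0649,-0.0389)
F = F_att + ΣF_rep = (2.6851,-0.5389)
p' = p + 1/10·F = (-4.7315,-4.0539)

Fx=2.6851 Fy=-0.5389 x'=-4.7315 y'=-4.0539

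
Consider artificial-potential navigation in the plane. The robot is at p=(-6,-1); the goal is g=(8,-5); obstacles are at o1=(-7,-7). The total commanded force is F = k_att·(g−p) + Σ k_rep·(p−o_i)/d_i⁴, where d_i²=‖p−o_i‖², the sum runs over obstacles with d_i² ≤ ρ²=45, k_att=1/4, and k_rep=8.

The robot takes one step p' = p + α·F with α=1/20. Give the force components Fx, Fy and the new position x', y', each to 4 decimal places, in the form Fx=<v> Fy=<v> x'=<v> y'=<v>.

Fx=3.5058 Fy=-0.9649 x'=-5.8247 y'=-1.0482

F_att = 1/4·(g−p) = 1/4·(14,-4) = (3.5000,-1.0000)
o1: d²=37 ≤ ρ²=45; F_rep = 8·(1,6)/37² = (0.0058,0.0351)
F = F_att + ΣF_rep = (3.5058,-0.9649)
p' = p + 1/20·F = (-5.8247,-1.0482)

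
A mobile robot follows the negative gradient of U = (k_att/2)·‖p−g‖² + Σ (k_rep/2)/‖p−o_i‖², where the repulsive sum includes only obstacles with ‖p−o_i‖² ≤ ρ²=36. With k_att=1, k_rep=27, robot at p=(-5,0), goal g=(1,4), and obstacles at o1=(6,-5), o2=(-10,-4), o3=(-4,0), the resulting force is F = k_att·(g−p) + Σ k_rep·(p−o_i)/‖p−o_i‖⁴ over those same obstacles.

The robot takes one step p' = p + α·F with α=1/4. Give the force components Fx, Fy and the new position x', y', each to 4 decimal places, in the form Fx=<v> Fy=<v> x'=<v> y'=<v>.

Fx=-21.0000 Fy=4.0000 x'=-10.2500 y'=1.0000

F_att = 1·(g−p) = 1·(6,4) = (6.0000,4.0000)
o1: d²=146 > ρ²=36 → inactive
o2: d²=41 > ρ²=36 → inactive
o3: d²=1 ≤ ρ²=36; F_rep = 27·(-1,0)/1² = (-27.0000,0.0000)
F = F_att + ΣF_rep = (-21.0000,4.0000)
p' = p + 1/4·F = (-10.2500,1.0000)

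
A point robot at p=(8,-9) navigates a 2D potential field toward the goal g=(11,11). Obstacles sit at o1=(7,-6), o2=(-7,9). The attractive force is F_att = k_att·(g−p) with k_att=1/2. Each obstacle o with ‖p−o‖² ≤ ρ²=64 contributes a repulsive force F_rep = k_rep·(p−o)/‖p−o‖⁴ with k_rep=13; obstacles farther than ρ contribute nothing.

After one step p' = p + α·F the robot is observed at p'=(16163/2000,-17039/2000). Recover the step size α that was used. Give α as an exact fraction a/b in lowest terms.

F_att = 1/2·(g−p) = 1/2·(3,20) = (1.5000,10.0000)
o1: d²=10 ≤ ρ²=64; F_rep = 13·(1,-3)/10² = (0.1300,-0.3900)
o2: d²=549 > ρ²=64 → inactive
F = F_att + ΣF_rep = (1.6300,9.6100)
Δp = p'−p = (0.0815,0.4805); α = Δx/Fx = (163/2000) / (163/100) = 1/20
check: Δy/Fy = (961/2000) / (961/100) = 1/20 ✓

α = 1/20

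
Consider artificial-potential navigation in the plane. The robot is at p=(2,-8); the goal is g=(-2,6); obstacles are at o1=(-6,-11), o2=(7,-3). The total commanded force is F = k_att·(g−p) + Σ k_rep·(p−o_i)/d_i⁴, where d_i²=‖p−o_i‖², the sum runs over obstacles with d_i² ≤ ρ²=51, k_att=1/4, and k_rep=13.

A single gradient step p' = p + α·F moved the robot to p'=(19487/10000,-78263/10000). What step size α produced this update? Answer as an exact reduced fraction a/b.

F_att = 1/4·(g−p) = 1/4·(-4,14) = (-1.0000,3.5000)
o1: d²=73 > ρ²=51 → inactive
o2: d²=50 ≤ ρ²=51; F_rep = 13·(-5,-5)/50² = (-0.0260,-0.0260)
F = F_att + ΣF_rep = (-1.0260,3.4740)
Δp = p'−p = (-0.0513,0.1737); α = Δx/Fx = (-513/10000) / (-513/500) = 1/20
check: Δy/Fy = (1737/10000) / (1737/500) = 1/20 ✓

α = 1/20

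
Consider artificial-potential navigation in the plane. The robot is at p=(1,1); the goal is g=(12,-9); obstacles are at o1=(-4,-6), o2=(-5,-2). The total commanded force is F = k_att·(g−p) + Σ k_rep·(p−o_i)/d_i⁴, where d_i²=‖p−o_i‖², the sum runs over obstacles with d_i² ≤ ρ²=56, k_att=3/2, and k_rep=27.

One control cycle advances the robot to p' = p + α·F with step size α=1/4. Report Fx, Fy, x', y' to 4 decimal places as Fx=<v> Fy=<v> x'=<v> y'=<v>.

F_att = 3/2·(g−p) = 3/2·(11,-10) = (16.5000,-15.0000)
o1: d²=74 > ρ²=56 → inactive
o2: d²=45 ≤ ρ²=56; F_rep = 27·(6,3)/45² = (0.0800,0.0400)
F = F_att + ΣF_rep = (16.5800,-14.9600)
p' = p + 1/4·F = (5.1450,-2.7400)

Fx=16.5800 Fy=-14.9600 x'=5.1450 y'=-2.7400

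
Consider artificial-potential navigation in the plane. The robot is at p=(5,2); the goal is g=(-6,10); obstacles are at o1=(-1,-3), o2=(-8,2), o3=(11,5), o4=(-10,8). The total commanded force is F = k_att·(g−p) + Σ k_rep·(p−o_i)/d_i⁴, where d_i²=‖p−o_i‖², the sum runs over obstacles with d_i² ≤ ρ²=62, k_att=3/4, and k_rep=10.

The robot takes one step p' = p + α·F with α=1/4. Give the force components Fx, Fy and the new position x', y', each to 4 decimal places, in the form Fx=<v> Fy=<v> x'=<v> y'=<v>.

Fx=-8.2635 Fy=5.9986 x'=2.9341 y'=3.4997

F_att = 3/4·(g−p) = 3/4·(-11,8) = (-8.2500,6.0000)
o1: d²=61 ≤ ρ²=62; F_rep = 10·(6,5)/61² = (0.0161,0.0134)
o2: d²=169 > ρ²=62 → inactive
o3: d²=45 ≤ ρ²=62; F_rep = 10·(-6,-3)/45² = (-0.0296,-0.0148)
o4: d²=261 > ρ²=62 → inactive
F = F_att + ΣF_rep = (-8.2635,5.9986)
p' = p + 1/4·F = (2.9341,3.4997)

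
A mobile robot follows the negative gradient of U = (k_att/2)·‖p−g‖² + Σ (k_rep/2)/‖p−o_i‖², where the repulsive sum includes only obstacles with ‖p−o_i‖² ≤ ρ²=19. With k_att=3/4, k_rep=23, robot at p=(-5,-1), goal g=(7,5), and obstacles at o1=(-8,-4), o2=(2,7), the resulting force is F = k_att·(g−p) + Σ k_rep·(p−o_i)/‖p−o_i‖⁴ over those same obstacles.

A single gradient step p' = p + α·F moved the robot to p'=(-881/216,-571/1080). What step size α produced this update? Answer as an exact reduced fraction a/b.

F_att = 3/4·(g−p) = 3/4·(12,6) = (9.0000,4.5000)
o1: d²=18 ≤ ρ²=19; F_rep = 23·(3,3)/18² = (0.2130,0.2130)
o2: d²=113 > ρ²=19 → inactive
F = F_att + ΣF_rep = (9.2130,4.7130)
Δp = p'−p = (0.9213,0.4713); α = Δx/Fx = (199/216) / (995/108) = 1/10
check: Δy/Fy = (509/1080) / (509/108) = 1/10 ✓

α = 1/10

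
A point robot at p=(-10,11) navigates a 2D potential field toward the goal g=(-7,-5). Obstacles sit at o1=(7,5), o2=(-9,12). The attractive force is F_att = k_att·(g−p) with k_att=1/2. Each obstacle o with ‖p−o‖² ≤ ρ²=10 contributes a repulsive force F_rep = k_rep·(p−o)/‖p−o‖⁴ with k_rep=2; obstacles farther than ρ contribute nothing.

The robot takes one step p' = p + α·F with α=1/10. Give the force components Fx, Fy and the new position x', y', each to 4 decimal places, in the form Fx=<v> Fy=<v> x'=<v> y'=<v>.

F_att = 1/2·(g−p) = 1/2·(3,-16) = (1.5000,-8.0000)
o1: d²=325 > ρ²=10 → inactive
o2: d²=2 ≤ ρ²=10; F_rep = 2·(-1,-1)/2² = (-0.5000,-0.5000)
F = F_att + ΣF_rep = (1.0000,-8.5000)
p' = p + 1/10·F = (-9.9000,10.1500)

Fx=1.0000 Fy=-8.5000 x'=-9.9000 y'=10.1500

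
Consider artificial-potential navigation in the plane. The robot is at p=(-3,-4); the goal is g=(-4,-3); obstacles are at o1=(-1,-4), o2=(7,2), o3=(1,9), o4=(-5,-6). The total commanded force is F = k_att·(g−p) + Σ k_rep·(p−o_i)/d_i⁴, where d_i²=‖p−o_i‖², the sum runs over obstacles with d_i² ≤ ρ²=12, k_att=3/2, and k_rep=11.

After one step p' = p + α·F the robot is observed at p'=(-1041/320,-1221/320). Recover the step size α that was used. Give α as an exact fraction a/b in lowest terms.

α = 1/10

F_att = 3/2·(g−p) = 3/2·(-1,1) = (-1.5000,1.5000)
o1: d²=4 ≤ ρ²=12; F_rep = 11·(-2,0)/4² = (-1.3750,0.0000)
o2: d²=136 > ρ²=12 → inactive
o3: d²=185 > ρ²=12 → inactive
o4: d²=8 ≤ ρ²=12; F_rep = 11·(2,2)/8² = (0.3438,0.3438)
F = F_att + ΣF_rep = (-2.5312,1.8438)
Δp = p'−p = (-0.2531,0.1844); α = Δx/Fx = (-81/320) / (-81/32) = 1/10
check: Δy/Fy = (59/320) / (59/32) = 1/10 ✓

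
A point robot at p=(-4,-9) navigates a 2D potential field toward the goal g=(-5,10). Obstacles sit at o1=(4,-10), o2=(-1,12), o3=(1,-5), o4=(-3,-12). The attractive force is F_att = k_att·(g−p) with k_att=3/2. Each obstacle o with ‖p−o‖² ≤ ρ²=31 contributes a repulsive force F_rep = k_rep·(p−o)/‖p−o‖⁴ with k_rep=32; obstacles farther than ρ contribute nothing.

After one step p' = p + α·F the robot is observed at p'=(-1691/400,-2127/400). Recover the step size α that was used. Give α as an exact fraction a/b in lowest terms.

F_att = 3/2·(g−p) = 3/2·(-1,19) = (-1.5000,28.5000)
o1: d²=65 > ρ²=31 → inactive
o2: d²=450 > ρ²=31 → inactive
o3: d²=41 > ρ²=31 → inactive
o4: d²=10 ≤ ρ²=31; F_rep = 32·(-1,3)/10² = (-0.3200,0.9600)
F = F_att + ΣF_rep = (-1.8200,29.4600)
Δp = p'−p = (-0.2275,3.6825); α = Δx/Fx = (-91/400) / (-91/50) = 1/8
check: Δy/Fy = (1473/400) / (1473/50) = 1/8 ✓

α = 1/8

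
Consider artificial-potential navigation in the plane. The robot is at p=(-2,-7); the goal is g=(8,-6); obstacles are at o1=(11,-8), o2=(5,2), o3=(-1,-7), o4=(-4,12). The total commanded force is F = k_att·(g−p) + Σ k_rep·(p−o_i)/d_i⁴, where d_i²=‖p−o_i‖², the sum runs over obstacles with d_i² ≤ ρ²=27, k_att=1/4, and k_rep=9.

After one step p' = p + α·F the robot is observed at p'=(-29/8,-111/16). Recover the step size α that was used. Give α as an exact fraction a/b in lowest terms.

α = 1/4

F_att = 1/4·(g−p) = 1/4·(10,1) = (2.5000,0.2500)
o1: d²=170 > ρ²=27 → inactive
o2: d²=130 > ρ²=27 → inactive
o3: d²=1 ≤ ρ²=27; F_rep = 9·(-1,0)/1² = (-9.0000,0.0000)
o4: d²=365 > ρ²=27 → inactive
F = F_att + ΣF_rep = (-6.5000,0.2500)
Δp = p'−p = (-1.6250,0.0625); α = Δx/Fx = (-13/8) / (-13/2) = 1/4
check: Δy/Fy = (1/16) / (1/4) = 1/4 ✓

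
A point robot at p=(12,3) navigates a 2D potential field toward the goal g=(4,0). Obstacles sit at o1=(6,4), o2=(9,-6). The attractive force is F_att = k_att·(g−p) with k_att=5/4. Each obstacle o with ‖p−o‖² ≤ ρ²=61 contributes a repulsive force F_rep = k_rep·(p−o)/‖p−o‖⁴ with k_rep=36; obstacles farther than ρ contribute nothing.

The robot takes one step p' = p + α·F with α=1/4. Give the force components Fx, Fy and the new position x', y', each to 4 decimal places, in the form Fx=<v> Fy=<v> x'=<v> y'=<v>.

F_att = 5/4·(g−p) = 5/4·(-8,-3) = (-10.0000,-3.7500)
o1: d²=37 ≤ ρ²=61; F_rep = 36·(6,-1)/37² = (0.1578,-0.0263)
o2: d²=90 > ρ²=61 → inactive
F = F_att + ΣF_rep = (-9.8422,-3.7763)
p' = p + 1/4·F = (9.5394,2.0559)

Fx=-9.8422 Fy=-3.7763 x'=9.5394 y'=2.0559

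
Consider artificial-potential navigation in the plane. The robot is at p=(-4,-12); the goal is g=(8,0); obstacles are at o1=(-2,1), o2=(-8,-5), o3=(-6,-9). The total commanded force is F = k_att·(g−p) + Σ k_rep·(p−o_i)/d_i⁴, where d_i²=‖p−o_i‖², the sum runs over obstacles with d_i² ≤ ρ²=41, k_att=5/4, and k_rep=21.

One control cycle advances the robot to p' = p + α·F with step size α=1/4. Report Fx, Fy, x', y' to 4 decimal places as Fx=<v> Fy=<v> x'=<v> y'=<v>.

Fx=15.2485 Fy=14.6272 x'=-0.1879 y'=-8.3432

F_att = 5/4·(g−p) = 5/4·(12,12) = (15.0000,15.0000)
o1: d²=173 > ρ²=41 → inactive
o2: d²=65 > ρ²=41 → inactive
o3: d²=13 ≤ ρ²=41; F_rep = 21·(2,-3)/13² = (0.2485,-0.3728)
F = F_att + ΣF_rep = (15.2485,14.6272)
p' = p + 1/4·F = (-0.1879,-8.3432)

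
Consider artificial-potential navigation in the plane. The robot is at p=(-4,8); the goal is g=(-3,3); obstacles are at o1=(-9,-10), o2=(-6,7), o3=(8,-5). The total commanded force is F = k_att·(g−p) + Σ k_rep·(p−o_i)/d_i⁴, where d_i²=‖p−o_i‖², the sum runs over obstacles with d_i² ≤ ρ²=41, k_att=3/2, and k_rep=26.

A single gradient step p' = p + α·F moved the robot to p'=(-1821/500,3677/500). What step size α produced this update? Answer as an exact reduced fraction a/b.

F_att = 3/2·(g−p) = 3/2·(1,-5) = (1.5000,-7.5000)
o1: d²=349 > ρ²=41 → inactive
o2: d²=5 ≤ ρ²=41; F_rep = 26·(2,1)/5² = (2.0800,1.0400)
o3: d²=313 > ρ²=41 → inactive
F = F_att + ΣF_rep = (3.5800,-6.4600)
Δp = p'−p = (0.3580,-0.6460); α = Δx/Fx = (179/500) / (179/50) = 1/10
check: Δy/Fy = (-323/500) / (-323/50) = 1/10 ✓

α = 1/10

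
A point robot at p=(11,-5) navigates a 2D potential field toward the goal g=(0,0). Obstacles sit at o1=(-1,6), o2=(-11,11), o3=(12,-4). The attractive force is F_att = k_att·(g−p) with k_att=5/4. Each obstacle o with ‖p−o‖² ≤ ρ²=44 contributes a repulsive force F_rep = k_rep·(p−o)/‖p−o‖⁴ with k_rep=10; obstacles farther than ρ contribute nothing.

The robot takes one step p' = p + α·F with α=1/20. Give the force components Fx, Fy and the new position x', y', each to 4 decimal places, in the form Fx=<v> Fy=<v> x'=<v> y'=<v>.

F_att = 5/4·(g−p) = 5/4·(-11,5) = (-13.7500,6.2500)
o1: d²=265 > ρ²=44 → inactive
o2: d²=740 > ρ²=44 → inactive
o3: d²=2 ≤ ρ²=44; F_rep = 10·(-1,-1)/2² = (-2.5000,-2.5000)
F = F_att + ΣF_rep = (-16.2500,3.7500)
p' = p + 1/20·F = (10.1875,-4.8125)

Fx=-16.2500 Fy=3.7500 x'=10.1875 y'=-4.8125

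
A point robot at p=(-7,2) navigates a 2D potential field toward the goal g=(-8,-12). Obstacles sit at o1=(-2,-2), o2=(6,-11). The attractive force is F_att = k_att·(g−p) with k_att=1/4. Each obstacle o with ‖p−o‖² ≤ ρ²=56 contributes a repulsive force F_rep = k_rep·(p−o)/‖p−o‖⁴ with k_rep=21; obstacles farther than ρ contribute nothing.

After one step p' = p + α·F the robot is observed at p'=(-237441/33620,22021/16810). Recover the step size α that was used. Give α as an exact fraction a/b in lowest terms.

α = 1/5

F_att = 1/4·(g−p) = 1/4·(-1,-14) = (-0.2500,-3.5000)
o1: d²=41 ≤ ρ²=56; F_rep = 21·(-5,4)/41² = (-0.0625,0.0500)
o2: d²=338 > ρ²=56 → inactive
F = F_att + ΣF_rep = (-0.3125,-3.4500)
Δp = p'−p = (-0.0625,-0.6900); α = Δx/Fx = (-2101/33620) / (-2101/6724) = 1/5
check: Δy/Fy = (-11599/16810) / (-11599/3362) = 1/5 ✓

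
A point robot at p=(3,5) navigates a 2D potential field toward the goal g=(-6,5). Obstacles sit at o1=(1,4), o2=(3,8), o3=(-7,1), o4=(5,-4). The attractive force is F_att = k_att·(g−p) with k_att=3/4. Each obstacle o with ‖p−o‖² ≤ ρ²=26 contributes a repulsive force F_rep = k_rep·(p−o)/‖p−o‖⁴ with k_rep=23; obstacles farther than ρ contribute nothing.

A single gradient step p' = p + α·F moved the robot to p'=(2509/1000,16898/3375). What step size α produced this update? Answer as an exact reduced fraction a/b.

α = 1/10

F_att = 3/4·(g−p) = 3/4·(-9,0) = (-6.7500,0.0000)
o1: d²=5 ≤ ρ²=26; F_rep = 23·(2,1)/5² = (1.8400,0.9200)
o2: d²=9 ≤ ρ²=26; F_rep = 23·(0,-3)/9² = (0.0000,-0.8519)
o3: d²=116 > ρ²=26 → inactive
o4: d²=85 > ρ²=26 → inactive
F = F_att + ΣF_rep = (-4.9100,0.0681)
Δp = p'−p = (-0.4910,0.0068); α = Δx/Fx = (-491/1000) / (-491/100) = 1/10
check: Δy/Fy = (23/3375) / (46/675) = 1/10 ✓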